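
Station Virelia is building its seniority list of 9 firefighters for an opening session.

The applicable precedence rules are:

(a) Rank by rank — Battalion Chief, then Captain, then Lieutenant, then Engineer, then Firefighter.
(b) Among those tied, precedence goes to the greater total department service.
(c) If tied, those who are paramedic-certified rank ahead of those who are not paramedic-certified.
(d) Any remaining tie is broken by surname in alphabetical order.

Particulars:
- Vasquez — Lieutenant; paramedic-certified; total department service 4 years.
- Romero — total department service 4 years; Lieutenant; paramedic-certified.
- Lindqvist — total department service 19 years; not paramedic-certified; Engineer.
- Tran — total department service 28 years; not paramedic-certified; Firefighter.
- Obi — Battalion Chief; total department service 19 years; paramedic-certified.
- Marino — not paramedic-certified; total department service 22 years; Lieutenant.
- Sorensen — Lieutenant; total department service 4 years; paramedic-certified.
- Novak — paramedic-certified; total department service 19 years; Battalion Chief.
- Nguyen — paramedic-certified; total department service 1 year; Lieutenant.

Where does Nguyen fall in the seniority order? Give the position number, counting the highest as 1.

7

By rank: Novak and Obi (Battalion Chief); then Marino, Romero, Sorensen, Vasquez and Nguyen (Lieutenant); then Lindqvist (Engineer); then Tran (Firefighter).
Novak and Obi both have total department service 19 years, so the next rule applies.
Novak and Obi are each paramedic-certified, so the next rule applies.
Among Novak and Obi, alphabetically by surname: Novak before Obi.
Among Marino, Romero, Sorensen, Vasquez and Nguyen, by total department service (higher first): Marino (22 years) before Romero, Sorensen and Vasquez (4 years) before Nguyen (1 year).
Romero, Sorensen and Vasquez are each paramedic-certified, so the next rule applies.
Among Romero, Sorensen and Vasquez, alphabetically by surname: Romero before Sorensen before Vasquez.
Order: Novak, Obi, Marino, Romero, Sorensen, Vasquez, Nguyen, Lindqvist, Tran. So position 7.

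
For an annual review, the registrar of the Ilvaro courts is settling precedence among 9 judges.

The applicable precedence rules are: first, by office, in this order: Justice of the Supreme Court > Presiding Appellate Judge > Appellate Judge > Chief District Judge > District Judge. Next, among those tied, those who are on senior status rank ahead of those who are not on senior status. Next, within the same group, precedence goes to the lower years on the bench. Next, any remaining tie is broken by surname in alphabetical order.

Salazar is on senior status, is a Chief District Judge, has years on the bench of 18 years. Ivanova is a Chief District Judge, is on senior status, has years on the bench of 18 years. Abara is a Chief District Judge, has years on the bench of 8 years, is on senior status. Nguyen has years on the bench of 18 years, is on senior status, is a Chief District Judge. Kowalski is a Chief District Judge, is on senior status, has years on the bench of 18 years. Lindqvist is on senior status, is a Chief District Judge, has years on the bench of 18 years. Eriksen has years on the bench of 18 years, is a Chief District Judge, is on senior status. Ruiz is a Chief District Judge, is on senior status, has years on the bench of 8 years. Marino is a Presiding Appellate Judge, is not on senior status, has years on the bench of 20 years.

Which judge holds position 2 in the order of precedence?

By office: Marino (Presiding Appellate Judge); then Abara, Ruiz, Eriksen, Ivanova, Kowalski, Lindqvist, Nguyen and Salazar (Chief District Judge).
Abara, Ruiz, Eriksen, Ivanova, Kowalski, Lindqvist, Nguyen and Salazar are each on senior status, so the next rule applies.
Among Abara, Ruiz, Eriksen, Ivanova, Kowalski, Lindqvist, Nguyen and Salazar, by years on the bench (lower first): Abara and Ruiz (8 years) before Eriksen, Ivanova, Kowalski, Lindqvist, Nguyen and Salazar (18 years).
Among Abara and Ruiz, alphabetically by surname: Abara before Ruiz.
Among Eriksen, Ivanova, Kowalski, Lindqvist, Nguyen and Salazar, alphabetically by surname: Eriksen before Ivanova before Kowalski before Lindqvist before Nguyen before Salazar.
Order: Marino, Abara, Ruiz, Eriksen, Ivanova, Kowalski, Lindqvist, Nguyen, Salazar.

Abara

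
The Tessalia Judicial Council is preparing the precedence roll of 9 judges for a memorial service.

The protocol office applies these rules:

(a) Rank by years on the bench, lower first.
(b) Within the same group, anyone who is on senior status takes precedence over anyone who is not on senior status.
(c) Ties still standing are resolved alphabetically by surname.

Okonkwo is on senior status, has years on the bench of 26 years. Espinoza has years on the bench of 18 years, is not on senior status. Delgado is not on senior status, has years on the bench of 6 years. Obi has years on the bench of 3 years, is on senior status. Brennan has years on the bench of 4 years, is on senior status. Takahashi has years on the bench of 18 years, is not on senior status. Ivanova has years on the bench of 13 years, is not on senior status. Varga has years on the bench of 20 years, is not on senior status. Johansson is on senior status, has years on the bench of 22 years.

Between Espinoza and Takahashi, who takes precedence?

Espinoza

By years on the bench (lower first): Obi (3 years); then Brennan (4 years); then Delgado (6 years); then Ivanova (13 years); then Espinoza and Takahashi (both 18 years); then Varga (20 years); then Johansson (22 years); then Okonkwo (26 years).
Espinoza and Takahashi are each not on senior status, so the next rule applies.
Among Espinoza and Takahashi, alphabetically by surname: Espinoza before Takahashi.
So Espinoza takes precedence.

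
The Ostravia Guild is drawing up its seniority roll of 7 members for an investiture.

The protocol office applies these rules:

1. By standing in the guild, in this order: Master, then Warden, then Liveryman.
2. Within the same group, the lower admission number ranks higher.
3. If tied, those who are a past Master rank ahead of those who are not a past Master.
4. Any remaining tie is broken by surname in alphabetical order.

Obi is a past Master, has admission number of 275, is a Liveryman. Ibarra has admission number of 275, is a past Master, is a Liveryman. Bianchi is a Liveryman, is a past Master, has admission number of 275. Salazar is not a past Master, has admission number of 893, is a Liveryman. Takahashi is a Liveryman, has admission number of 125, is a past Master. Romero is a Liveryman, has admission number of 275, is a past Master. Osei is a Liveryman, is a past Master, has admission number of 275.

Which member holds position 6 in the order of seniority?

Romero

By standing in the guild: Takahashi, Bianchi, Ibarra, Obi, Osei, Romero and Salazar (Liveryman).
Among Takahashi, Bianchi, Ibarra, Obi, Osei, Romero and Salazar, by admission number (lower first): Takahashi (125) before Bianchi, Ibarra, Obi, Osei and Romero (275) before Salazar (893).
Bianchi, Ibarra, Obi, Osei and Romero are each a past Master, so the next rule applies.
Among Bianchi, Ibarra, Obi, Osei and Romero, alphabetically by surname: Bianchi before Ibarra before Obi before Osei before Romero.
Order: Takahashi, Bianchi, Ibarra, Obi, Osei, Romero, Salazar.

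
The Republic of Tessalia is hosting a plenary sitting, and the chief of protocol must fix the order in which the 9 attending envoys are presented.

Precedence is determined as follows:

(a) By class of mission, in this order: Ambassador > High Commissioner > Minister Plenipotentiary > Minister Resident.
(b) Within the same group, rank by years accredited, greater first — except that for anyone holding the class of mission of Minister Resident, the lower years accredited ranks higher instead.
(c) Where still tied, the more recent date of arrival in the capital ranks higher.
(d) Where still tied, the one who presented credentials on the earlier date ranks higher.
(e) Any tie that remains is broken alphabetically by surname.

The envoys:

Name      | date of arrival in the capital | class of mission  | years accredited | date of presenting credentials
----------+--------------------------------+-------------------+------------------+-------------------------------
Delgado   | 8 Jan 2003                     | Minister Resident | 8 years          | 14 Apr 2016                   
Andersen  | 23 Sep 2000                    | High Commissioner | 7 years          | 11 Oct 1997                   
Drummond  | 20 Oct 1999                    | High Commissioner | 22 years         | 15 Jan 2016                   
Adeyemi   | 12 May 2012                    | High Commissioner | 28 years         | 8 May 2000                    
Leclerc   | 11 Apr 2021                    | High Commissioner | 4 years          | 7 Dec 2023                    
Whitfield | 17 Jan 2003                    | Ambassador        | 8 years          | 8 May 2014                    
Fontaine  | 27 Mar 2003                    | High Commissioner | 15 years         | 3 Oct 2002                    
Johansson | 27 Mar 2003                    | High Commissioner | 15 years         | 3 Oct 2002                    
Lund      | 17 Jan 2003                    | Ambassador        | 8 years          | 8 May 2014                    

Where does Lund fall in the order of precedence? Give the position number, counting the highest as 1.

By class of mission: Lund and Whitfield (Ambassador); then Adeyemi, Drummond, Fontaine, Johansson, Andersen and Leclerc (High Commissioner); then Delgado (Minister Resident).
Lund and Whitfield both have years accredited 8 years, so the next rule applies.
Lund and Whitfield both have date of arrival in the capital 17 Jan 2003, so the next rule applies.
Lund and Whitfield both have date of presenting credentials 8 May 2014, so the next rule applies.
Among Lund and Whitfield, alphabetically by surname: Lund before Whitfield.
Among Adeyemi, Drummond, Fontaine, Johansson, Andersen and Leclerc, by years accredited (higher first): Adeyemi (28 years) before Drummond (22 years) before Fontaine and Johansson (15 years) before Andersen (7 years) before Leclerc (4 years).
Fontaine and Johansson both have date of arrival in the capital 27 Mar 2003, so the next rule applies.
Fontaine and Johansson both have date of presenting credentials 3 Oct 2002, so the next rule applies.
Among Fontaine and Johansson, alphabetically by surname: Fontaine before Johansson.
Order: Lund, Whitfield, Adeyemi, Drummond, Fontaine, Johansson, Andersen, Leclerc, Delgado. So position 1.

1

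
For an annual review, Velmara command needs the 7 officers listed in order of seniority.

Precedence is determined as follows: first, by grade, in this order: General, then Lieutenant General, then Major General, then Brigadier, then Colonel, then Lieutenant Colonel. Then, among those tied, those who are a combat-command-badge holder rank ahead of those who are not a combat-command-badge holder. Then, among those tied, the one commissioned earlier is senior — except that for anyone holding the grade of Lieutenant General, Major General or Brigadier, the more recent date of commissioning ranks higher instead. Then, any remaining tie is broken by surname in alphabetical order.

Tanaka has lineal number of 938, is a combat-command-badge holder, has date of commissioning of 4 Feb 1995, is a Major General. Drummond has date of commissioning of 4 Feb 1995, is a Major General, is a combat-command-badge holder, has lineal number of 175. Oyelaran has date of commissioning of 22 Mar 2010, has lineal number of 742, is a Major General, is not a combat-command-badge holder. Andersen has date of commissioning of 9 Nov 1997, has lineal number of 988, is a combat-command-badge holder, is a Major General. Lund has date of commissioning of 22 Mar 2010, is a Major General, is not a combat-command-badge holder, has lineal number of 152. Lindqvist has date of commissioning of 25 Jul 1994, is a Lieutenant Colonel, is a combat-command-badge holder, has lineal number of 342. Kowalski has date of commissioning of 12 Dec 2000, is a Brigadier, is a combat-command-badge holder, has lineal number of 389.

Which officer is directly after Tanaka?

Lund

By grade: Andersen, Drummond, Tanaka, Lund and Oyelaran (Major General); then Kowalski (Brigadier); then Lindqvist (Lieutenant Colonel).
Among Andersen, Drummond, Tanaka, Lund and Oyelaran, a combat-command-badge holder before not a combat-command-badge holder: Andersen, Drummond and Tanaka (a combat-command-badge holder) before Lund and Oyelaran (not a combat-command-badge holder).
Among Andersen, Drummond and Tanaka, by date of commissioning (later first) (reversed rule for this group): Andersen (9 Nov 1997) before Drummond and Tanaka (4 Feb 1995).
Among Drummond and Tanaka, alphabetically by surname: Drummond before Tanaka.
Lund and Oyelaran both have date of commissioning 22 Mar 2010, so the next rule applies.
Among Lund and Oyelaran, alphabetically by surname: Lund before Oyelaran.
Order: Andersen, Drummond, Tanaka, Lund, Oyelaran, Kowalski, Lindqvist.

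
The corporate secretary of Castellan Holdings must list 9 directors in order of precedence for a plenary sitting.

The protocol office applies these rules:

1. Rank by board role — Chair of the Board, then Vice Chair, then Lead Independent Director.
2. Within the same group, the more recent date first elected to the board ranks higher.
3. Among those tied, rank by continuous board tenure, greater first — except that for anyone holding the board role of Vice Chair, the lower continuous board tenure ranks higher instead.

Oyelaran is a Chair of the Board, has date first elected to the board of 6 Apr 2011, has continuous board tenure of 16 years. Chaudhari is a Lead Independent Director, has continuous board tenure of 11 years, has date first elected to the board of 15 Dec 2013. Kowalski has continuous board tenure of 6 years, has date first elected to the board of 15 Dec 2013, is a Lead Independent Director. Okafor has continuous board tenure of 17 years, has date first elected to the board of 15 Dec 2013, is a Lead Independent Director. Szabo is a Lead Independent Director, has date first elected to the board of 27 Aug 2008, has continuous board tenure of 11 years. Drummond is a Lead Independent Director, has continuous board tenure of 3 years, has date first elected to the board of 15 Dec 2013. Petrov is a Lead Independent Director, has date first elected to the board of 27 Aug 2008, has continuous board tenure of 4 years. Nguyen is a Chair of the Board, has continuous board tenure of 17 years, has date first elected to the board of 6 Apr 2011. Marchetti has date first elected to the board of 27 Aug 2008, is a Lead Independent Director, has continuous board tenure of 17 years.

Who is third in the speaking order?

By board role: Nguyen and Oyelaran (Chair of the Board); then Okafor, Chaudhari, Kowalski, Drummond, Marchetti, Szabo and Petrov (Lead Independent Director).
Nguyen and Oyelaran both have date first elected to the board 6 Apr 2011, so the next rule applies.
Among Nguyen and Oyelaran, by continuous board tenure (higher first): Nguyen (17 years) before Oyelaran (16 years).
Among Okafor, Chaudhari, Kowalski, Drummond, Marchetti, Szabo and Petrov, by date first elected to the board (later first): Okafor, Chaudhari, Kowalski and Drummond (15 Dec 2013) before Marchetti, Szabo and Petrov (27 Aug 2008).
Among Okafor, Chaudhari, Kowalski and Drummond, by continuous board tenure (higher first): Okafor (17 years) before Chaudhari (11 years) before Kowalski (6 years) before Drummond (3 years).
Among Marchetti, Szabo and Petrov, by continuous board tenure (higher first): Marchetti (17 years) before Szabo (11 years) before Petrov (4 years).
Order: Nguyen, Oyelaran, Okafor, Chaudhari, Kowalski, Drummond, Marchetti, Szabo, Petrov.

Okafor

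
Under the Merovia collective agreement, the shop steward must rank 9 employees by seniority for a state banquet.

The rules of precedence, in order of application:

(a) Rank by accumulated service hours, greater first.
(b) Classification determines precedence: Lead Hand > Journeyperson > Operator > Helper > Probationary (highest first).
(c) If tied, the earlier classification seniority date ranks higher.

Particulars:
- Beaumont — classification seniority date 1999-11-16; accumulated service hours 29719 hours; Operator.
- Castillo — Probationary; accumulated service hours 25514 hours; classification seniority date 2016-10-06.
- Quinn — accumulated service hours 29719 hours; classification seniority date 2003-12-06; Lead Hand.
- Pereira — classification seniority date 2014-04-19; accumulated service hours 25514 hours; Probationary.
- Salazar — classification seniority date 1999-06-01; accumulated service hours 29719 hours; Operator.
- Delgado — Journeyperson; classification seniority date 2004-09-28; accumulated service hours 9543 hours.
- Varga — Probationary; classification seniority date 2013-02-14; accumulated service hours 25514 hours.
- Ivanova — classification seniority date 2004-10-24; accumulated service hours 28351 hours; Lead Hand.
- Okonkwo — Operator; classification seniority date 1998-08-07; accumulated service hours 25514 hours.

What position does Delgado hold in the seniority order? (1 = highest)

By accumulated service hours (higher first): Quinn, Salazar and Beaumont (each 29719 hours); then Ivanova (28351 hours); then Okonkwo, Varga, Pereira and Castillo (each 25514 hours); then Delgado (9543 hours).
Among Quinn, Salazar and Beaumont, by classification: Quinn (Lead Hand) before Salazar and Beaumont (Operator).
Among Salazar and Beaumont, by classification seniority date (earlier first): Salazar (1999-06-01) before Beaumont (1999-11-16).
Among Okonkwo, Varga, Pereira and Castillo, by classification: Okonkwo (Operator) before Varga, Pereira and Castillo (Probationary).
Among Varga, Pereira and Castillo, by classification seniority date (earlier first): Varga (2013-02-14) before Pereira (2014-04-19) before Castillo (2016-10-06).
Order: Quinn, Salazar, Beaumont, Ivanova, Okonkwo, Varga, Pereira, Castillo, Delgado. So position 9.

9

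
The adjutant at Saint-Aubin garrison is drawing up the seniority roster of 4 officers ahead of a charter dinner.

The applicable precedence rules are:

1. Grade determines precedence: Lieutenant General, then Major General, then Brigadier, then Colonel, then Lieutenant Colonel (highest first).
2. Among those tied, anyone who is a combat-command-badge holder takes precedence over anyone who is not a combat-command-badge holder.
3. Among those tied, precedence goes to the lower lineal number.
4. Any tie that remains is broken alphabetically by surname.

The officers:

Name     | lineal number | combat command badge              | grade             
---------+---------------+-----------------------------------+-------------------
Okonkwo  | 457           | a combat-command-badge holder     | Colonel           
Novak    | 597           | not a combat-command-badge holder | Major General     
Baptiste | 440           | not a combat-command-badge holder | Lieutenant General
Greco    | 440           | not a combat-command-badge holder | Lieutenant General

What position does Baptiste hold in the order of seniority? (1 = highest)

1

By grade: Baptiste and Greco (Lieutenant General); then Novak (Major General); then Okonkwo (Colonel).
Baptiste and Greco are each not a combat-command-badge holder, so the next rule applies.
Baptiste and Greco both have lineal number 440, so the next rule applies.
Among Baptiste and Greco, alphabetically by surname: Baptiste before Greco.
Order: Baptiste, Greco, Novak, Okonkwo. So position 1.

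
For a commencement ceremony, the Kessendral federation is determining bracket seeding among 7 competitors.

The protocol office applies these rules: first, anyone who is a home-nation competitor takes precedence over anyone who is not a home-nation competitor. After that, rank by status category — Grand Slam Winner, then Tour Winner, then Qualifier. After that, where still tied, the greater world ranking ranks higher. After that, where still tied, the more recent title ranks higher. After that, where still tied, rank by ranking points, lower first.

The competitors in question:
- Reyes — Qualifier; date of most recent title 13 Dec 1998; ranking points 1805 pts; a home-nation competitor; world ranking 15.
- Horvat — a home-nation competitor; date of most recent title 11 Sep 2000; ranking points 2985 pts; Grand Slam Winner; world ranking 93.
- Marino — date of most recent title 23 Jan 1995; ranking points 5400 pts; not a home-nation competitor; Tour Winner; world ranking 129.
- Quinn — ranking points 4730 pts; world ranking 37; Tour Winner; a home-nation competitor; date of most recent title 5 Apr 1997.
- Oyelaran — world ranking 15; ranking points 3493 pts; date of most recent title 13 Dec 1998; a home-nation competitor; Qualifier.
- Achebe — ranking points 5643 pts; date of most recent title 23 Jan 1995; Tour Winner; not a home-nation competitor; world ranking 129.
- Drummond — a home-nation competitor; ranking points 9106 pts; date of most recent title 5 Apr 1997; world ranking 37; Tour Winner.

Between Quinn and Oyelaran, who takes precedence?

By the first rule: Horvat, Quinn, Drummond, Reyes and Oyelaran (each a home-nation competitor); then Marino and Achebe (both not a home-nation competitor).
Among Horvat, Quinn, Drummond, Reyes and Oyelaran, by status category: Horvat (Grand Slam Winner) before Quinn and Drummond (Tour Winner) before Reyes and Oyelaran (Qualifier).
Quinn and Drummond both have world ranking 37, so the next rule applies.
Quinn and Drummond both have date of most recent title 5 Apr 1997, so the next rule applies.
Among Quinn and Drummond, by ranking points (lower first): Quinn (4730 pts) before Drummond (9106 pts).
Reyes and Oyelaran both have world ranking 15, so the next rule applies.
Reyes and Oyelaran both have date of most recent title 13 Dec 1998, so the next rule applies.
Among Reyes and Oyelaran, by ranking points (lower first): Reyes (1805 pts) before Oyelaran (3493 pts).
Marino and Achebe are each Tour Winner, so the next rule applies.
Marino and Achebe both have world ranking 129, so the next rule applies.
Marino and Achebe both have date of most recent title 23 Jan 1995, so the next rule applies.
Among Marino and Achebe, by ranking points (lower first): Marino (5400 pts) before Achebe (5643 pts).
So Quinn takes precedence.

Quinn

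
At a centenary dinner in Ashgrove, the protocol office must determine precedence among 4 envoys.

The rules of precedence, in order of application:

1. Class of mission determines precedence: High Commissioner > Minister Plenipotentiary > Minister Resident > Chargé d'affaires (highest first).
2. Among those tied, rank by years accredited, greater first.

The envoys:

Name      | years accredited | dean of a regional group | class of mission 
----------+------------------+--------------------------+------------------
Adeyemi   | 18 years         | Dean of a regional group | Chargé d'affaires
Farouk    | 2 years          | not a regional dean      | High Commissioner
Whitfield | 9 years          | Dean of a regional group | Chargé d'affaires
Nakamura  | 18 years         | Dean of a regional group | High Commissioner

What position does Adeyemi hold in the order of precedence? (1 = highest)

3

By class of mission: Nakamura and Farouk (High Commissioner); then Adeyemi and Whitfield (Chargé d'affaires).
Among Nakamura and Farouk, by years accredited (higher first): Nakamura (18 years) before Farouk (2 years).
Among Adeyemi and Whitfield, by years accredited (higher first): Adeyemi (18 years) before Whitfield (9 years).
Order: Nakamura, Farouk, Adeyemi, Whitfield. So position 3.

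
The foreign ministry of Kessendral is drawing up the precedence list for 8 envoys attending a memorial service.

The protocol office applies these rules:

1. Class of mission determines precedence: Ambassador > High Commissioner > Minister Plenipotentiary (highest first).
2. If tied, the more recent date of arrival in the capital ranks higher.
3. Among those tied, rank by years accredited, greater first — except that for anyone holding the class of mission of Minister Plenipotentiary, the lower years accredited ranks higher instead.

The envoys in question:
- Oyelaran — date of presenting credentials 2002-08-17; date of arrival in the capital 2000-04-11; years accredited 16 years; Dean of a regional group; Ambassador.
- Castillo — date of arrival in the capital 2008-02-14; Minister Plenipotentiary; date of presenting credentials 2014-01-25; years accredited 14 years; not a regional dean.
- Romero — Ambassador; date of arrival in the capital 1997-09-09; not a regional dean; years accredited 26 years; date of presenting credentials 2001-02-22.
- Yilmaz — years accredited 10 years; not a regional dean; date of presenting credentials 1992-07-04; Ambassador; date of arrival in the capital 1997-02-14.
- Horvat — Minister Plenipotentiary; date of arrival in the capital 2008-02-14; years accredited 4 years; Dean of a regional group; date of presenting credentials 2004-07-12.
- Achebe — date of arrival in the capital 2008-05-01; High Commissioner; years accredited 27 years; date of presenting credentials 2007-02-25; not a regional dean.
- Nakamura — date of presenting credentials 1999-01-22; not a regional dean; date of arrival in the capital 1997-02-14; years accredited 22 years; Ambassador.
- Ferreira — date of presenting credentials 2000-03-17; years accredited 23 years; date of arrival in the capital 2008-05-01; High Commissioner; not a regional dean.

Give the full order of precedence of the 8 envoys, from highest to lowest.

Oyelaran, Romero, Nakamura, Yilmaz, Achebe, Ferreira, Horvat, Castillo

By class of mission: Oyelaran, Romero, Nakamura and Yilmaz (Ambassador); then Achebe and Ferreira (High Commissioner); then Horvat and Castillo (Minister Plenipotentiary).
Among Oyelaran, Romero, Nakamura and Yilmaz, by date of arrival in the capital (later first): Oyelaran (2000-04-11) before Romero (1997-09-09) before Nakamura and Yilmaz (1997-02-14).
Among Nakamura and Yilmaz, by years accredited (higher first): Nakamura (22 years) before Yilmaz (10 years).
Achebe and Ferreira both have date of arrival in the capital 2008-05-01, so the next rule applies.
Among Achebe and Ferreira, by years accredited (higher first): Achebe (27 years) before Ferreira (23 years).
Horvat and Castillo both have date of arrival in the capital 2008-02-14, so the next rule applies.
Among Horvat and Castillo, by years accredited (lower first) (reversed rule for this group): Horvat (4 years) before Castillo (14 years).
Full order: Oyelaran, Romero, Nakamura, Yilmaz, Achebe, Ferreira, Horvat, Castillo.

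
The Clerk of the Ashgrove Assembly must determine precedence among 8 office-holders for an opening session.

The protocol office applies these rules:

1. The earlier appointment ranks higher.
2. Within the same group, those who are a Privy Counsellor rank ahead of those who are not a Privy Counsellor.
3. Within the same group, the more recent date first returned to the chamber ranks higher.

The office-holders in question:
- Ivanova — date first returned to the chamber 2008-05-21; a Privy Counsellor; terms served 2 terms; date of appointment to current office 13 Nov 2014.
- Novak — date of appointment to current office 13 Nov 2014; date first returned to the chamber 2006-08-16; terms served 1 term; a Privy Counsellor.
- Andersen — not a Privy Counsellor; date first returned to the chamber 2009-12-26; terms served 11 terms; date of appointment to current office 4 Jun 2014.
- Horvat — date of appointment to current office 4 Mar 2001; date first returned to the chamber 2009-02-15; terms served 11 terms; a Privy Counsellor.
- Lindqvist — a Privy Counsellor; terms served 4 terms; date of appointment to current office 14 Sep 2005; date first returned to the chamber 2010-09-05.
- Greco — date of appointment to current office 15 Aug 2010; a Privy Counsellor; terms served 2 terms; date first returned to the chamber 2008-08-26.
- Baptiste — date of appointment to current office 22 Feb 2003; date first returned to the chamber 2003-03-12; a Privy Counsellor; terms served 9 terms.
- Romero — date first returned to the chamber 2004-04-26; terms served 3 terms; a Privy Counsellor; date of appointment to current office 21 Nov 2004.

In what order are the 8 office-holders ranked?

By date of appointment to current office (earlier first): Horvat (4 Mar 2001); then Baptiste (22 Feb 2003); then Romero (21 Nov 2004); then Lindqvist (14 Sep 2005); then Greco (15 Aug 2010); then Andersen (4 Jun 2014); then Ivanova and Novak (both 13 Nov 2014).
Ivanova and Novak are each a Privy Counsellor, so the next rule applies.
Among Ivanova and Novak, by date first returned to the chamber (later first): Ivanova (2008-05-21) before Novak (2006-08-16).
Full order: Horvat, Baptiste, Romero, Lindqvist, Greco, Andersen, Ivanova, Novak.

Horvat, Baptiste, Romero, Lindqvist, Greco, Andersen, Ivanova, Novak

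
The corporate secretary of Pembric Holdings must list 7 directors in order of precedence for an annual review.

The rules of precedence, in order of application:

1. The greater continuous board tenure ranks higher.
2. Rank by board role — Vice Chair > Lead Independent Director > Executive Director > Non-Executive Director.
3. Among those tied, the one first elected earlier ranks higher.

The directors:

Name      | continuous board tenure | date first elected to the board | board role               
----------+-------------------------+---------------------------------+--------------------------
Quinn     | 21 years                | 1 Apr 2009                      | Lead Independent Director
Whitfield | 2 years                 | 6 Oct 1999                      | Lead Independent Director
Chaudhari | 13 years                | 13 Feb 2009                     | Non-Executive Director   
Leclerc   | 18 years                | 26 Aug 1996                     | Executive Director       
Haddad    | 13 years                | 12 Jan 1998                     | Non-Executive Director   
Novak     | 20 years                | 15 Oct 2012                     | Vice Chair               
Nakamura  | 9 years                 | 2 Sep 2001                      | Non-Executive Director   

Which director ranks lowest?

Whitfield

By continuous board tenure (higher first): Quinn (21 years); then Novak (20 years); then Leclerc (18 years); then Haddad and Chaudhari (both 13 years); then Nakamura (9 years); then Whitfield (2 years).
Haddad and Chaudhari are each Non-Executive Director, so the next rule applies.
Among Haddad and Chaudhari, by date first elected to the board (earlier first): Haddad (12 Jan 1998) before Chaudhari (13 Feb 2009).
Order: Quinn, Novak, Leclerc, Haddad, Chaudhari, Nakamura, Whitfield.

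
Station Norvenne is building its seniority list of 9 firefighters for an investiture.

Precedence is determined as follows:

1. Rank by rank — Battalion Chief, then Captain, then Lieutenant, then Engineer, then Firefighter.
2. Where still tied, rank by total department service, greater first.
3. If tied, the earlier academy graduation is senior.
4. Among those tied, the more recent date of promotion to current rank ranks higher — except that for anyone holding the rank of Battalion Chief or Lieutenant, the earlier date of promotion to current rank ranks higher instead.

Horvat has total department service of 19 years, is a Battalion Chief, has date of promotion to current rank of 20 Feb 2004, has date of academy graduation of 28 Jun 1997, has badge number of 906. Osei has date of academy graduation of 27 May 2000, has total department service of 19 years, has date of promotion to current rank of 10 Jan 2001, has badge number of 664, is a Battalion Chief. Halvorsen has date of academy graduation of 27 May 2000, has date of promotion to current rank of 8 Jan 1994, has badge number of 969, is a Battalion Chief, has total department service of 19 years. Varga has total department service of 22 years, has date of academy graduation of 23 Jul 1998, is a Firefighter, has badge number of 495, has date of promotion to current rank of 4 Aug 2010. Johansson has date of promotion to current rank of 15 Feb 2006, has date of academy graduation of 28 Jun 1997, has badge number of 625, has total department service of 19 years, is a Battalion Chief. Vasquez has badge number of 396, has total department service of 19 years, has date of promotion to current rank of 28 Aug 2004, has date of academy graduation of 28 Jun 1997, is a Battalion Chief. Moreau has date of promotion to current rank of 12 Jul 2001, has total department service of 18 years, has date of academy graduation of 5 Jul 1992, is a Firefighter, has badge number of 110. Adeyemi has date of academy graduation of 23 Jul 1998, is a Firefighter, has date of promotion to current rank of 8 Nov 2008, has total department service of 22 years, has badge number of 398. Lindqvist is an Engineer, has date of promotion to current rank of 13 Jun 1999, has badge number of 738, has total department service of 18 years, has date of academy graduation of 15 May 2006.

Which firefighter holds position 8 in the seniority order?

By rank: Horvat, Vasquez, Johansson, Halvorsen and Osei (Battalion Chief); then Lindqvist (Engineer); then Varga, Adeyemi and Moreau (Firefighter).
Horvat, Vasquez, Johansson, Halvorsen and Osei all have total department service 19 years, so the next rule applies.
Among Horvat, Vasquez, Johansson, Halvorsen and Osei, by date of academy graduation (earlier first): Horvat, Vasquez and Johansson (28 Jun 1997) before Halvorsen and Osei (27 May 2000).
Among Horvat, Vasquez and Johansson, by date of promotion to current rank (earlier first) (reversed rule for this group): Horvat (20 Feb 2004) before Vasquez (28 Aug 2004) before Johansson (15 Feb 2006).
Among Halvorsen and Osei, by date of promotion to current rank (earlier first) (reversed rule for this group): Halvorsen (8 Jan 1994) before Osei (10 Jan 2001).
Among Varga, Adeyemi and Moreau, by total department service (higher first): Varga and Adeyemi (22 years) before Moreau (18 years).
Varga and Adeyemi both have date of academy graduation 23 Jul 1998, so the next rule applies.
Among Varga and Adeyemi, by date of promotion to current rank (later first): Varga (4 Aug 2010) before Adeyemi (8 Nov 2008).
Order: Horvat, Vasquez, Johansson, Halvorsen, Osei, Lindqvist, Varga, Adeyemi, Moreau.

Adeyemi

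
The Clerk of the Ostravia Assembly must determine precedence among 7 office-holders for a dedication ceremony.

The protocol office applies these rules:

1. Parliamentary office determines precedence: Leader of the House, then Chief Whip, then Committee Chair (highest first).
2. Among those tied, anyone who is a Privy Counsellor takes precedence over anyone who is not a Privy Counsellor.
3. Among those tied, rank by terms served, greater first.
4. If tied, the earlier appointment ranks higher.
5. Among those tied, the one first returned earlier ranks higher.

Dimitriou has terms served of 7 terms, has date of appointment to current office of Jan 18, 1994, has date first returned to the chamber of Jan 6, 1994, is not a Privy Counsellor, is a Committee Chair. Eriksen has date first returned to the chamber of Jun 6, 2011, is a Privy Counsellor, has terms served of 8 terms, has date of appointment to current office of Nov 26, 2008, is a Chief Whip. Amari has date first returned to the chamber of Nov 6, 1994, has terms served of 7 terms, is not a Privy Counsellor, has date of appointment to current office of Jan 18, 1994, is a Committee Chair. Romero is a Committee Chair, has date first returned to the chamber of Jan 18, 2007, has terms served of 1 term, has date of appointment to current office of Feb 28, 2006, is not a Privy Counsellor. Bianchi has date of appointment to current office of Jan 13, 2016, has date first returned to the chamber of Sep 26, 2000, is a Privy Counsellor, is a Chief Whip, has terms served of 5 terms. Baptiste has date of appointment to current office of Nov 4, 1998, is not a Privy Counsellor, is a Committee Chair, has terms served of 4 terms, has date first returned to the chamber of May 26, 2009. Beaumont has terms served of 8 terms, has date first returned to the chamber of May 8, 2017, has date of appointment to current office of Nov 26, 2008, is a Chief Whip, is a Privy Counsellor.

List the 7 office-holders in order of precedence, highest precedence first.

By parliamentary office: Eriksen, Beaumont and Bianchi (Chief Whip); then Dimitriou, Amari, Baptiste and Romero (Committee Chair).
Eriksen, Beaumont and Bianchi are each a Privy Counsellor, so the next rule applies.
Among Eriksen, Beaumont and Bianchi, by terms served (higher first): Eriksen and Beaumont (8 terms) before Bianchi (5 terms).
Eriksen and Beaumont both have date of appointment to current office Nov 26, 2008, so the next rule applies.
Among Eriksen and Beaumont, by date first returned to the chamber (earlier first): Eriksen (Jun 6, 2011) before Beaumont (May 8, 2017).
Dimitriou, Amari, Baptiste and Romero are each not a Privy Counsellor, so the next rule applies.
Among Dimitriou, Amari, Baptiste and Romero, by terms served (higher first): Dimitriou and Amari (7 terms) before Baptiste (4 terms) before Romero (1 term).
Dimitriou and Amari both have date of appointment to current office Jan 18, 1994, so the next rule applies.
Among Dimitriou and Amari, by date first returned to the chamber (earlier first): Dimitriou (Jan 6, 1994) before Amari (Nov 6, 1994).
Full order: Eriksen, Beaumont, Bianchi, Dimitriou, Amari, Baptiste, Romero.

Eriksen, Beaumont, Bianchi, Dimitriou, Amari, Baptiste, Romero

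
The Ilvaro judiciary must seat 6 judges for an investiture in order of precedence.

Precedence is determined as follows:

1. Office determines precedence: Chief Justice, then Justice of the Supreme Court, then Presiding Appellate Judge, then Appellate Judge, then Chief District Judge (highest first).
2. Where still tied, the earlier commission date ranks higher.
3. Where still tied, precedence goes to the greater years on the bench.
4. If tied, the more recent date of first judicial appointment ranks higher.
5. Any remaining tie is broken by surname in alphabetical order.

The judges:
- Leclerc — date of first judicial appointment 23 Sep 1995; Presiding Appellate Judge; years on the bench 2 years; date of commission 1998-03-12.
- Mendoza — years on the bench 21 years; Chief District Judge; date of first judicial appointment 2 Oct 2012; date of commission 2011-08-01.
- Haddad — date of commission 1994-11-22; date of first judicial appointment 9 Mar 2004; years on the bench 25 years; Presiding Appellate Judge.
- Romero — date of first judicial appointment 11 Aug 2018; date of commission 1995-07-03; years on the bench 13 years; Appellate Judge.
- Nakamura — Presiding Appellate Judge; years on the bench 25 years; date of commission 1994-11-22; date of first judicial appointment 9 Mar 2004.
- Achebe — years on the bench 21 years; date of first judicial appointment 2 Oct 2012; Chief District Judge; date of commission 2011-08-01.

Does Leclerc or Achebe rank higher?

Leclerc

By office: Haddad, Nakamura and Leclerc (Presiding Appellate Judge); then Romero (Appellate Judge); then Achebe and Mendoza (Chief District Judge).
Among Haddad, Nakamura and Leclerc, by date of commission (earlier first): Haddad and Nakamura (1994-11-22) before Leclerc (1998-03-12).
Haddad and Nakamura both have years on the bench 25 years, so the next rule applies.
Haddad and Nakamura both have date of first judicial appointment 9 Mar 2004, so the next rule applies.
Among Haddad and Nakamura, alphabetically by surname: Haddad before Nakamura.
Achebe and Mendoza both have date of commission 2011-08-01, so the next rule applies.
Achebe and Mendoza both have years on the bench 21 years, so the next rule applies.
Achebe and Mendoza both have date of first judicial appointment 2 Oct 2012, so the next rule applies.
Among Achebe and Mendoza, alphabetically by surname: Achebe before Mendoza.
So Leclerc takes precedence.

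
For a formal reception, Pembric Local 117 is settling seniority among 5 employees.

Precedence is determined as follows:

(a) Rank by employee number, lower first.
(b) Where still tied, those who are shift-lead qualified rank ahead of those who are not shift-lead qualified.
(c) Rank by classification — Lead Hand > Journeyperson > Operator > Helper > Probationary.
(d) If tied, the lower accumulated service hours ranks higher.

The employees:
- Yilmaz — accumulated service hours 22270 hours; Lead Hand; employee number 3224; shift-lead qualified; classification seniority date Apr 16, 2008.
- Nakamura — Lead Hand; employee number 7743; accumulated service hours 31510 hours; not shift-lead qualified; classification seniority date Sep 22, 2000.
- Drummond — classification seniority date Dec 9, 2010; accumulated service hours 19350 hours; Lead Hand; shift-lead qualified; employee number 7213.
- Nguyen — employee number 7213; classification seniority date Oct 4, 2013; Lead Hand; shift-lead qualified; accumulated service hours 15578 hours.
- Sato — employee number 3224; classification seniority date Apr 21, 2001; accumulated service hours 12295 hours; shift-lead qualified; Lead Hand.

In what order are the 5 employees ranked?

By employee number (lower first): Sato and Yilmaz (both 3224); then Nguyen and Drummond (both 7213); then Nakamura (7743).
Sato and Yilmaz are each shift-lead qualified, so the next rule applies.
Sato and Yilmaz are each Lead Hand, so the next rule applies.
Among Sato and Yilmaz, by accumulated service hours (lower first): Sato (12295 hours) before Yilmaz (22270 hours).
Nguyen and Drummond are each shift-lead qualified, so the next rule applies.
Nguyen and Drummond are each Lead Hand, so the next rule applies.
Among Nguyen and Drummond, by accumulated service hours (lower first): Nguyen (15578 hours) before Drummond (19350 hours).
Full order: Sato, Yilmaz, Nguyen, Drummond, Nakamura.

Sato, Yilmaz, Nguyen, Drummond, Nakamura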